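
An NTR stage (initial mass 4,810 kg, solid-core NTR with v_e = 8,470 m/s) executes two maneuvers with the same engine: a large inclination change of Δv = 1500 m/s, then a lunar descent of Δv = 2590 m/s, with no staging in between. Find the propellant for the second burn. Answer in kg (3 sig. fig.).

propellant for the second burn ≈ 1060 kg

After the first burn: m = 4810 × exp(−1500/8470.0) = 4810 × 0.83770 = 4,029.34 kg.
After the second burn: m = 4,029.34 × exp(−2590/8470.0) = 4,029.34 × 0.73654 = 2,967.77 kg.
Second-burn propellant = 4,029.34 − 2,967.77 = 1,061.57 kg.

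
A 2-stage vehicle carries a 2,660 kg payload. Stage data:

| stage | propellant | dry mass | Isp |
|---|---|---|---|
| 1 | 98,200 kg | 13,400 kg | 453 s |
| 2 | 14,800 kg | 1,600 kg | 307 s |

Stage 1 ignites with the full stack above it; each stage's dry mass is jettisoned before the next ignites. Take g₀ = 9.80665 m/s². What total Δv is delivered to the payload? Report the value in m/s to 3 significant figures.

Ignition mass of stage 1 = 98,200+13,400 + 14,800+1,600 + 2,660 = 130,660 kg.
Stage 1: m₀ = 130,660 kg, m_f = 130,660 − 98,200 = 32,460 kg; Δv = 453×9.80665×ln(4.025) = 4442.4×1.3926 ≈ 6186 m/s.
Stage 2: m₀ = 19,060 kg, m_f = 19,060 − 14,800 = 4,260 kg; Δv = 307×9.80665×ln(4.474) = 3010.6×1.4983 ≈ 4511 m/s.
Total Δv = 6186 + 4511 = 10697 m/s.

Δv ≈ 10700 m/s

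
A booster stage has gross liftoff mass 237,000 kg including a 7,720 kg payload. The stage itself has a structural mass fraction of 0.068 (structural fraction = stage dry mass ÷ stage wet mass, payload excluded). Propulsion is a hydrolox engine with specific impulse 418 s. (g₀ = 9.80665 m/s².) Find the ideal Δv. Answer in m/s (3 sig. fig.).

Stage wet mass = m₀ − payload = 237,000 − 7,720 = 229,280 kg.
Stage dry mass = ε × stage wet mass = 0.068 × 229,280 = 15,591 kg.
Burnout mass m_f = stage dry + payload = 15,591 + 7,720 = 23,311 kg.
v_e = Isp · g₀ = 418 × 9.80665 = 4099.2 m/s.
Δv = v_e · ln(237,000/23,311) = 4099.2 × ln(10.17) = 4099.2 × 2.3191 ≈ 9507 m/s.

Δv ≈ 9510 m/s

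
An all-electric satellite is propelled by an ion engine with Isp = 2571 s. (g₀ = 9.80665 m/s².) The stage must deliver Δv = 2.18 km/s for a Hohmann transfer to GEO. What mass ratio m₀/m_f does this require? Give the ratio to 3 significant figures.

v_e = Isp · g₀ = 2571 × 9.80665 = 25212.9 m/s.
Rocket equation: m₀/m_f = exp(Δv / v_e) = exp(2180 / 25212.9) = exp(0.0865) = 1.0903.

mass ratio ≈ 1.09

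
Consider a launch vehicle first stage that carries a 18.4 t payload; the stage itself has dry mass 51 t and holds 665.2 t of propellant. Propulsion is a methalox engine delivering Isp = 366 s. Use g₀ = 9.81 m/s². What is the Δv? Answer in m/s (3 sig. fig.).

v_e = Isp · g₀ = 366 × 9.81 = 3590.5 m/s.
m₀ = payload + dry + propellant = 18.4 + 51 + 665.2 = 734.6 t.
m_f = payload + dry = 18.4 + 51 = 69.4 t.
From the ideal rocket equation, Δv = v_e · ln(m₀/m_f) = 3590.5 × ln(10.59) = 3590.5 × 2.3594 ≈ 8471.5 m/s.

Δv ≈ 8470 m/s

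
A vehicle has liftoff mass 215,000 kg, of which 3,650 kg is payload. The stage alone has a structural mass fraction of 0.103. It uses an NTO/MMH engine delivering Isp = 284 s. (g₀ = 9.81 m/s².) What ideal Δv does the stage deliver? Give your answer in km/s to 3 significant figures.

Δv ≈ 5.95 km/s

Stage wet mass = m₀ − payload = 215,000 − 3,650 = 211,350 kg.
Stage dry mass = ε × stage wet mass = 0.103 × 211,350 = 21,769.1 kg.
Burnout mass m_f = stage dry + payload = 21,769.1 + 3,650 = 25,419.1 kg.
v_e = Isp · g₀ = 284 × 9.81 = 2786.0 m/s.
Using Δv = v_e ln(m₀/m_f): Δv = v_e · ln(215,000/25,419.1) = 2786.0 × ln(8.458) = 2786.0 × 2.1351 ≈ 5949 m/s.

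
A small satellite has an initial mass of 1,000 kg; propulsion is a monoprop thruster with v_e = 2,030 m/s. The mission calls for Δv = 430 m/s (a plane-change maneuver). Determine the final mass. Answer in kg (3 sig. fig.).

final mass ≈ 809 kg

m₀/m_f = exp(Δv / v_e) = exp(430 / 2030.0) = exp(0.2118) = 1.2359.
m_f = m₀ / 1.2359 = 1,000 / 1.2359 = 809.127 kg.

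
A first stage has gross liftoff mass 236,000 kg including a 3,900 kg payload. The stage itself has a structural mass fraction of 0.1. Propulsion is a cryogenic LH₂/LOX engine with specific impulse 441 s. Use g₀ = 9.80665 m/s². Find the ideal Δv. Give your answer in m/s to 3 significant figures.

Δv ≈ 9360 m/s

Stage wet mass = m₀ − payload = 236,000 − 3,900 = 232,100 kg.
Stage dry mass = ε × stage wet mass = 0.1 × 232,100 = 23,210 kg.
Burnout mass m_f = stage dry + payload = 23,210 + 3,900 = 27,110 kg.
v_e = Isp · g₀ = 441 × 9.80665 = 4324.7 m/s.
Using Δv = v_e ln(m₀/m_f): Δv = v_e · ln(236,000/27,110) = 4324.7 × ln(8.705) = 4324.7 × 2.1639 ≈ 9358 m/s.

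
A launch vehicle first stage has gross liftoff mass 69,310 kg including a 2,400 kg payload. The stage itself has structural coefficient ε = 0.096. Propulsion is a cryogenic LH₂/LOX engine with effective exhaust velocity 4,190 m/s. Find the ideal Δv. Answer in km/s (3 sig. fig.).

Stage wet mass = m₀ − payload = 69,310 − 2,400 = 66,910 kg.
Stage dry mass = ε × stage wet mass = 0.096 × 66,910 = 6,423.36 kg.
Burnout mass m_f = stage dry + payload = 6,423.36 + 2,400 = 8,823.36 kg.
Δv = v_e · ln(69,310/8,823.36) = 4190.0 × ln(7.855) = 4190.0 × 2.0612 ≈ 8636 m/s.

Δv ≈ 8.64 km/s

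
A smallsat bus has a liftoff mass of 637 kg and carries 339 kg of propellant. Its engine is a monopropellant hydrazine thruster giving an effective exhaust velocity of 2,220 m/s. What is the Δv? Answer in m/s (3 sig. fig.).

m_f = m₀ − m_prop = 637 − 339 = 298 kg.
From the ideal rocket equation, Δv = v_e · ln(m₀/m_f) = 2220.0 × ln(2.138) = 2220.0 × 0.7597 ≈ 1686.5 m/s.

Δv ≈ 1690 m/s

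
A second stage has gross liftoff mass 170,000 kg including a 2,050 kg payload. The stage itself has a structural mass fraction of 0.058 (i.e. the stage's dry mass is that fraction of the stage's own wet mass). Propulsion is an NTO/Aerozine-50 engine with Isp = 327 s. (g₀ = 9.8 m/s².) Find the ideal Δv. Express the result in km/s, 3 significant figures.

Stage wet mass = m₀ − payload = 170,000 − 2,050 = 167,950 kg.
Stage dry mass = ε × stage wet mass = 0.058 × 167,950 = 9,741.1 kg.
Burnout mass m_f = stage dry + payload = 9,741.1 + 2,050 = 11,791.1 kg.
v_e = Isp · g₀ = 327 × 9.8 = 3204.6 m/s.
Δv = v_e · ln(170,000/11,791.1) = 3204.6 × ln(14.42) = 3204.6 × 2.6685 ≈ 8551 m/s.

Δv ≈ 8.55 km/s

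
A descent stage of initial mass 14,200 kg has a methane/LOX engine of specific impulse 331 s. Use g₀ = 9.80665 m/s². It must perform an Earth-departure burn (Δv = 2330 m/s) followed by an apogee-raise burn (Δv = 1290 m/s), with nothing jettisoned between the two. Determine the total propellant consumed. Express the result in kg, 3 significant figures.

total propellant consumed ≈ 9540 kg

v_e = Isp · g₀ = 331 × 9.80665 = 3246.0 m/s.
After the first burn: m = 14200 × exp(−2330/3246.0) = 14200 × 0.48782 = 6,927.04 kg.
After the second burn: m = 6,927.04 × exp(−1290/3246.0) = 6,927.04 × 0.67206 = 4,655.39 kg.
Total propellant = m₀ − m_final = 14200 − 4,655.39 = 9,544.61 kg.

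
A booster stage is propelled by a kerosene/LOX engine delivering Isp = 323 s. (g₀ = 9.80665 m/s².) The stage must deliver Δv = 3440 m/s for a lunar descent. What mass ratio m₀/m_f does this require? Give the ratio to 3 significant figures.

v_e = Isp · g₀ = 323 × 9.80665 = 3167.5 m/s.
Rocket equation: m₀/m_f = exp(Δv / v_e) = exp(3440 / 3167.5) = exp(1.0860) = 2.9624.

mass ratio ≈ 2.96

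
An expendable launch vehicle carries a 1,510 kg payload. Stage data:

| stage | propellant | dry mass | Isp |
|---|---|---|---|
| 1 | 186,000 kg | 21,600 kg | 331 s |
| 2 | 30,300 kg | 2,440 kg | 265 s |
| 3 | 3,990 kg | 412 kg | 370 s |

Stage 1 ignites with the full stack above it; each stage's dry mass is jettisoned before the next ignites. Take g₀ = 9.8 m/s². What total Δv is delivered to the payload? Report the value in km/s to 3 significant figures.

Ignition mass of stage 1 = 186,000+21,600 + 30,300+2,440 + 3,990+412 + 1,510 = 246,252 kg.
Stage 1: m₀ = 246,252 kg, m_f = 246,252 − 186,000 = 60,252 kg; Δv = 331×9.8×ln(4.087) = 3243.8×1.4078 ≈ 4567 m/s.
Stage 2: m₀ = 38,652 kg, m_f = 38,652 − 30,300 = 8,352 kg; Δv = 265×9.8×ln(4.628) = 2597.0×1.5321 ≈ 3979 m/s.
Stage 3: m₀ = 5,912 kg, m_f = 5,912 − 3,990 = 1,922 kg; Δv = 370×9.8×ln(3.076) = 3626.0×1.1236 ≈ 4074 m/s.
Total Δv = 4567 + 3979 + 4074 = 12620 m/s.

Δv ≈ 12.6 km/s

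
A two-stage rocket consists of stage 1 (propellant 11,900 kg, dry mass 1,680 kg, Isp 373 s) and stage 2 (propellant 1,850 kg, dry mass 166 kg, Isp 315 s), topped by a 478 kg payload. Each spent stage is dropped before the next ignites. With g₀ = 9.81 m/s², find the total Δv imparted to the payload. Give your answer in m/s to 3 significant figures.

Ignition mass of stage 1 = 11,900+1,680 + 1,850+166 + 478 = 16,074 kg.
Stage 1: m₀ = 16,074 kg, m_f = 16,074 − 11,900 = 4,174 kg; Δv = 373×9.81×ln(3.851) = 3659.1×1.3483 ≈ 4934 m/s.
Stage 2: m₀ = 2,494 kg, m_f = 2,494 − 1,850 = 644 kg; Δv = 315×9.81×ln(3.873) = 3090.2×1.3539 ≈ 4184 m/s.
Total Δv = 4934 + 4184 = 9118 m/s.

Δv ≈ 9120 m/s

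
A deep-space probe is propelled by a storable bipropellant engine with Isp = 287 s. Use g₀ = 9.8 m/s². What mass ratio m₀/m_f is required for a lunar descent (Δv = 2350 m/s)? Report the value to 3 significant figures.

mass ratio ≈ 2.31

v_e = Isp · g₀ = 287 × 9.8 = 2812.6 m/s.
m₀/m_f = exp(Δv / v_e) = exp(2350 / 2812.6) = exp(0.8355) = 2.3060.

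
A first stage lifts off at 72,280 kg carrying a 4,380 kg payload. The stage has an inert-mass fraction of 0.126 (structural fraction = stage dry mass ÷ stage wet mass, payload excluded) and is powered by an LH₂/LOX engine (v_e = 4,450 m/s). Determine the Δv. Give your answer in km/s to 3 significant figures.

Δv ≈ 7.66 km/s

Stage wet mass = m₀ − payload = 72,280 − 4,380 = 67,900 kg.
Stage dry mass = ε × stage wet mass = 0.126 × 67,900 = 8,555.4 kg.
Burnout mass m_f = stage dry + payload = 8,555.4 + 4,380 = 12,935.4 kg.
Using Δv = v_e ln(m₀/m_f): Δv = v_e · ln(72,280/12,935.4) = 4450.0 × ln(5.588) = 4450.0 × 1.7206 ≈ 7657 m/s.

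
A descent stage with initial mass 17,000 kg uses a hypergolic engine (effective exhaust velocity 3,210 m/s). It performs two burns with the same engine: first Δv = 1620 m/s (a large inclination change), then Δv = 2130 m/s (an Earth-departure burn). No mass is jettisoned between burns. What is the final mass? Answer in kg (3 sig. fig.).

final mass ≈ 5290 kg

After the first burn: m = 17000 × exp(−1620/3210.0) = 17000 × 0.60370 = 10,262.9 kg.
After the second burn: m = 10,262.9 × exp(−2130/3210.0) = 10,262.9 × 0.51502 = 5,285.6 kg.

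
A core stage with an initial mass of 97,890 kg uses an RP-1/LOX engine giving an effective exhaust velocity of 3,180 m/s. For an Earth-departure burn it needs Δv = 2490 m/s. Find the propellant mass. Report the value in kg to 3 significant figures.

propellant mass ≈ 53200 kg

m₀/m_f = exp(Δv / v_e) = exp(2490 / 3180.0) = exp(0.7830) = 2.1881.
m_f = 97,890 / 2.1881 = 44,737.4 kg, so propellant = m₀ − m_f = 97,890 − 44,737.4 = 53,152.6 kg.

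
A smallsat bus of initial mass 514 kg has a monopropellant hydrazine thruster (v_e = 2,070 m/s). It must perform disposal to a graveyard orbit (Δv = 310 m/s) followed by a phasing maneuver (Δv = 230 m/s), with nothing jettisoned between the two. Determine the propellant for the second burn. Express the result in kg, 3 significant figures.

propellant for the second burn ≈ 46.5 kg

After the first burn: m = 514 × exp(−310/2070.0) = 514 × 0.86092 = 442.513 kg.
After the second burn: m = 442.513 × exp(−230/2070.0) = 442.513 × 0.89484 = 395.978 kg.
Second-burn propellant = 442.513 − 395.978 = 46.535 kg.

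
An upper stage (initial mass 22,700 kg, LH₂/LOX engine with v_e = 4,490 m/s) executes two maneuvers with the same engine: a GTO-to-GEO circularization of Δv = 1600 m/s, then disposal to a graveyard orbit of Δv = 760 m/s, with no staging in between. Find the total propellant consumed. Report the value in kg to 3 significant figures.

After the first burn: m = 22700 × exp(−1600/4490.0) = 22700 × 0.70023 = 15,895.2 kg.
After the second burn: m = 15,895.2 × exp(−760/4490.0) = 15,895.2 × 0.84429 = 13,420.2 kg.
Total propellant = m₀ − m_final = 22700 − 13,420.2 = 9,279.8 kg.

total propellant consumed ≈ 9280 kg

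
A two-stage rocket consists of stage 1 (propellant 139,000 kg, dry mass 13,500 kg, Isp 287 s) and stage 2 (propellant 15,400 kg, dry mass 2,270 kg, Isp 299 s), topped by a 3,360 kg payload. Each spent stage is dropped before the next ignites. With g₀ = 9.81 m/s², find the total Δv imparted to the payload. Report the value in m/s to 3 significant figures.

Ignition mass of stage 1 = 139,000+13,500 + 15,400+2,270 + 3,360 = 173,530 kg.
Stage 1: m₀ = 173,530 kg, m_f = 173,530 − 139,000 = 34,530 kg; Δv = 287×9.81×ln(5.025) = 2815.5×1.6145 ≈ 4546 m/s.
Stage 2: m₀ = 21,030 kg, m_f = 21,030 − 15,400 = 5,630 kg; Δv = 299×9.81×ln(3.735) = 2933.2×1.3178 ≈ 3865 m/s.
Total Δv = 4546 + 3865 = 8411 m/s.

Δv ≈ 8410 m/s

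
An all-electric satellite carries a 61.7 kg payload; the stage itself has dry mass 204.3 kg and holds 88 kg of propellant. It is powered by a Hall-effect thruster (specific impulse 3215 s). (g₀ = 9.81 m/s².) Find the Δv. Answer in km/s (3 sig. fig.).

v_e = Isp · g₀ = 3215 × 9.81 = 31539.2 m/s.
m₀ = payload + dry + propellant = 61.7 + 204.3 + 88 = 354 kg.
m_f = payload + dry = 61.7 + 204.3 = 266 kg.
Δv = v_e · ln(m₀/m_f) = 31539.2 × ln(1.331) = 31539.2 × 0.2858 ≈ 9013.9 m/s.

Δv ≈ 9.01 km/s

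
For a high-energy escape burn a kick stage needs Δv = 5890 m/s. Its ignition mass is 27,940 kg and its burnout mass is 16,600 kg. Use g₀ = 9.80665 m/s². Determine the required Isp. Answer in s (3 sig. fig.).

ln(m₀/m_f) = ln(27940/16600) = ln(1.683) = 0.5207.
v_e = Δv / ln(m₀/m_f) = 5890 / 0.5207 = 11312.6 m/s.
Isp = v_e / g₀ = 11312.6 / 9.80665 = 1153.6 s.

Isp ≈ 1150 s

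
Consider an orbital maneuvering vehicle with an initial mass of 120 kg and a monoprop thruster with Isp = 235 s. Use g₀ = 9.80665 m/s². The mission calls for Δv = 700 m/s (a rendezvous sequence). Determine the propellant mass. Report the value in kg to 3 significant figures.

v_e = Isp · g₀ = 235 × 9.80665 = 2304.6 m/s.
Rocket equation: m₀/m_f = exp(Δv / v_e) = exp(700 / 2304.6) = exp(0.3037) = 1.3549.
m_f = 120 / 1.3549 = 88.5674 kg, so propellant = m₀ − m_f = 120 − 88.5674 = 31.4326 kg.

propellant mass ≈ 31.4 kg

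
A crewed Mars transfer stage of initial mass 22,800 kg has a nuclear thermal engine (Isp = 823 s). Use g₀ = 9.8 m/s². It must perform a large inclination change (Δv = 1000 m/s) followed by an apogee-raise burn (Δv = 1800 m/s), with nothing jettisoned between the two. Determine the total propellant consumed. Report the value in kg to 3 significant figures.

v_e = Isp · g₀ = 823 × 9.8 = 8065.4 m/s.
After the first burn: m = 22800 × exp(−1000/8065.4) = 22800 × 0.88339 = 20,141.3 kg.
After the second burn: m = 20,141.3 × exp(−1800/8065.4) = 20,141.3 × 0.79997 = 16,112.4 kg.
Total propellant = m₀ − m_final = 22800 − 16,112.4 = 6,687.6 kg.

total propellant consumed ≈ 6690 kg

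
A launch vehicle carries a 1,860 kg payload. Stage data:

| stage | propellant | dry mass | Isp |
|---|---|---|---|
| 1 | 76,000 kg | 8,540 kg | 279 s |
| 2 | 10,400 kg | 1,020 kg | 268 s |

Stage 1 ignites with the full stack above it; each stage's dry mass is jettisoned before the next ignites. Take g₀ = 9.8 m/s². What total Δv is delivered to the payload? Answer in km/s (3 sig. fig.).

Ignition mass of stage 1 = 76,000+8,540 + 10,400+1,020 + 1,860 = 97,820 kg.
Stage 1: m₀ = 97,820 kg, m_f = 97,820 − 76,000 = 21,820 kg; Δv = 279×9.8×ln(4.483) = 2734.2×1.5003 ≈ 4102 m/s.
Stage 2: m₀ = 13,280 kg, m_f = 13,280 − 10,400 = 2,880 kg; Δv = 268×9.8×ln(4.611) = 2626.4×1.5285 ≈ 4014 m/s.
Total Δv = 4102 + 4014 = 8116 m/s.

Δv ≈ 8.12 km/s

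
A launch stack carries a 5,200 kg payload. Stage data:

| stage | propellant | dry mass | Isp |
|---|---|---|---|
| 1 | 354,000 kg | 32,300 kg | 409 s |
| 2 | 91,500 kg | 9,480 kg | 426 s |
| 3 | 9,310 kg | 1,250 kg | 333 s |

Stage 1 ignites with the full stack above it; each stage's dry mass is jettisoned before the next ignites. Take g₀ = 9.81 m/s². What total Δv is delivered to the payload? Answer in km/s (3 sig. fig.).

Ignition mass of stage 1 = 354,000+32,300 + 91,500+9,480 + 9,310+1,250 + 5,200 = 503,040 kg.
Stage 1: m₀ = 503,040 kg, m_f = 503,040 − 354,000 = 149,040 kg; Δv = 409×9.81×ln(3.375) = 4012.3×1.2165 ≈ 4881 m/s.
Stage 2: m₀ = 116,740 kg, m_f = 116,740 − 91,500 = 25,240 kg; Δv = 426×9.81×ln(4.625) = 4179.1×1.5315 ≈ 6400 m/s.
Stage 3: m₀ = 15,760 kg, m_f = 15,760 − 9,310 = 6,450 kg; Δv = 333×9.81×ln(2.443) = 3266.7×0.8934 ≈ 2918 m/s.
Total Δv = 4881 + 6400 + 2918 = 14199 m/s.

Δv ≈ 14.2 km/s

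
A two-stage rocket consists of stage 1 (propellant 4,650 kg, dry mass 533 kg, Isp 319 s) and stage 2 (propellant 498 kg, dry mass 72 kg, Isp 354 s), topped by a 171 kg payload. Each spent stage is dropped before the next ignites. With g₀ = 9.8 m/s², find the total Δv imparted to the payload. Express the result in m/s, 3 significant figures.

Δv ≈ 8670 m/s

Ignition mass of stage 1 = 4,650+533 + 498+72 + 171 = 5,924 kg.
Stage 1: m₀ = 5,924 kg, m_f = 5,924 − 4,650 = 1,274 kg; Δv = 319×9.8×ln(4.65) = 3126.2×1.5369 ≈ 4805 m/s.
Stage 2: m₀ = 741 kg, m_f = 741 − 498 = 243 kg; Δv = 354×9.8×ln(3.049) = 3469.2×1.1149 ≈ 3868 m/s.
Total Δv = 4805 + 3868 = 8673 m/s.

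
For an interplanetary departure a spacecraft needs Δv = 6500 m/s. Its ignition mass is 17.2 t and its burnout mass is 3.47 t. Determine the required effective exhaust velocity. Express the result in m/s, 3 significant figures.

v_e ≈ 4060 m/s

ln(m₀/m_f) = ln(17200/3470) = ln(4.957) = 1.6008.
From the ideal rocket equation, v_e = Δv / ln(m₀/m_f) = 6500 / 1.6008 = 4060.6 m/s.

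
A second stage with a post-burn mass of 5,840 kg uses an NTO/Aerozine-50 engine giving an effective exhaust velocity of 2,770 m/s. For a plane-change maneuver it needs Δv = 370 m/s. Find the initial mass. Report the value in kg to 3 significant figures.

initial mass ≈ 6670 kg

Using Δv = v_e ln(m₀/m_f): m₀/m_f = exp(Δv / v_e) = exp(370 / 2770.0) = exp(0.1336) = 1.1429.
m₀ = m_f × 1.1429 = 5,840 × 1.1429 = 6,674.54 kg.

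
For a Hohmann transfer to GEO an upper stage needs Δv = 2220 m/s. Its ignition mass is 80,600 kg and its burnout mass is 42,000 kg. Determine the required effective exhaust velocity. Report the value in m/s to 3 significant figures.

v_e ≈ 3410 m/s

ln(m₀/m_f) = ln(80600/42000) = ln(1.919) = 0.6518.
v_e = Δv / ln(m₀/m_f) = 2220 / 0.6518 = 3405.8 m/s.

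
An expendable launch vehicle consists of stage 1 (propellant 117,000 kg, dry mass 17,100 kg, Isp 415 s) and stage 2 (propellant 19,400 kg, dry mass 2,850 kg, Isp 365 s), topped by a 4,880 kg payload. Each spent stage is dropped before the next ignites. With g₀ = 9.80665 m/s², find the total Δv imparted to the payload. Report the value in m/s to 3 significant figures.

Δv ≈ 9760 m/s

Ignition mass of stage 1 = 117,000+17,100 + 19,400+2,850 + 4,880 = 161,230 kg.
Stage 1: m₀ = 161,230 kg, m_f = 161,230 − 117,000 = 44,230 kg; Δv = 415×9.80665×ln(3.645) = 4069.8×1.2934 ≈ 5264 m/s.
Stage 2: m₀ = 27,130 kg, m_f = 27,130 − 19,400 = 7,730 kg; Δv = 365×9.80665×ln(3.51) = 3579.4×1.2555 ≈ 4494 m/s.
Total Δv = 5264 + 4494 = 9758 m/s.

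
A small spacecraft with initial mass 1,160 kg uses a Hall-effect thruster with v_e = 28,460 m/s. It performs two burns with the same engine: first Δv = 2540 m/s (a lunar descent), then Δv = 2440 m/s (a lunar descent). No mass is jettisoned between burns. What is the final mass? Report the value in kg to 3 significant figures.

final mass ≈ 974 kg

After the first burn: m = 1160 × exp(−2540/28460.0) = 1160 × 0.91462 = 1,060.96 kg.
After the second burn: m = 1,060.96 × exp(−2440/28460.0) = 1,060.96 × 0.91784 = 973.792 kg.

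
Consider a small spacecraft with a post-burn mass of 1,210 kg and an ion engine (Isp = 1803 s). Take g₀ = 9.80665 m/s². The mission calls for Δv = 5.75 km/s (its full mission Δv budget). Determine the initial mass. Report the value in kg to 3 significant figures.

v_e = Isp · g₀ = 1803 × 9.80665 = 17681.4 m/s.
m₀/m_f = exp(Δv / v_e) = exp(5750 / 17681.4) = exp(0.3252) = 1.3843.
m₀ = m_f × 1.3843 = 1,210 × 1.3843 = 1,675 kg.

initial mass ≈ 1680 kg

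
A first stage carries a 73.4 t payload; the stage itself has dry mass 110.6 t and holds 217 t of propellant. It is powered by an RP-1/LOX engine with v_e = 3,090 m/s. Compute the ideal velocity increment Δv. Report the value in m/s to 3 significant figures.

m₀ = payload + dry + propellant = 73.4 + 110.6 + 217 = 401 t.
m_f = payload + dry = 73.4 + 110.6 = 184 t.
Δv = v_e · ln(m₀/m_f) = 3090.0 × ln(2.179) = 3090.0 × 0.7790 ≈ 2407.2 m/s.

Δv ≈ 2410 m/s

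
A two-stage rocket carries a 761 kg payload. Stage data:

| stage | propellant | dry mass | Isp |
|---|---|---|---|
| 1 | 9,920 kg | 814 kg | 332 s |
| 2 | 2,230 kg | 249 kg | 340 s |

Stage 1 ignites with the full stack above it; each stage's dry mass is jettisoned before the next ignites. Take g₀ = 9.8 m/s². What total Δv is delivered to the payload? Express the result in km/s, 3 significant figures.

Δv ≈ 7.91 km/s

Ignition mass of stage 1 = 9,920+814 + 2,230+249 + 761 = 13,974 kg.
Stage 1: m₀ = 13,974 kg, m_f = 13,974 − 9,920 = 4,054 kg; Δv = 332×9.8×ln(3.447) = 3253.6×1.2375 ≈ 4026 m/s.
Stage 2: m₀ = 3,240 kg, m_f = 3,240 − 2,230 = 1,010 kg; Δv = 340×9.8×ln(3.208) = 3332.0×1.1656 ≈ 3884 m/s.
Total Δv = 4026 + 3884 = 7910 m/s.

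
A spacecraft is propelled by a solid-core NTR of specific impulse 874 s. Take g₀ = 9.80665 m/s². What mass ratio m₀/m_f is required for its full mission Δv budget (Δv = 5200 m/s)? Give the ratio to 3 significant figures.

mass ratio ≈ 1.83

v_e = Isp · g₀ = 874 × 9.80665 = 8571.0 m/s.
Using Δv = v_e ln(m₀/m_f): m₀/m_f = exp(Δv / v_e) = exp(5200 / 8571.0) = exp(0.6067) = 1.8344.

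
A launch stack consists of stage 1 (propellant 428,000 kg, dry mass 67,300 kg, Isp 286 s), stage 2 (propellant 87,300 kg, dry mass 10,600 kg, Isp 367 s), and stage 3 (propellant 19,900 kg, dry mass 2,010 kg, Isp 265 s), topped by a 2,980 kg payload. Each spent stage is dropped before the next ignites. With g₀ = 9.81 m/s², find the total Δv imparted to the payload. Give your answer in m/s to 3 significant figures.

Δv ≈ 12000 m/s

Ignition mass of stage 1 = 428,000+67,300 + 87,300+10,600 + 19,900+2,010 + 2,980 = 618,090 kg.
Stage 1: m₀ = 618,090 kg, m_f = 618,090 − 428,000 = 190,090 kg; Δv = 286×9.81×ln(3.252) = 2805.7×1.1791 ≈ 3308 m/s.
Stage 2: m₀ = 122,790 kg, m_f = 122,790 − 87,300 = 35,490 kg; Δv = 367×9.81×ln(3.46) = 3600.3×1.2412 ≈ 4469 m/s.
Stage 3: m₀ = 24,890 kg, m_f = 24,890 − 19,900 = 4,990 kg; Δv = 265×9.81×ln(4.988) = 2599.7×1.6070 ≈ 4178 m/s.
Total Δv = 3308 + 4469 + 4178 = 11955 m/s.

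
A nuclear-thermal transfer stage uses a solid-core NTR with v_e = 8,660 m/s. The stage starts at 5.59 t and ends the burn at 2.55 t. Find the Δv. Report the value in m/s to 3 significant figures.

Δv ≈ 6800 m/s

Δv = v_e · ln(m₀/m_f) = 8660.0 × ln(2.192) = 8660.0 × 0.7849 ≈ 6797.1 m/s.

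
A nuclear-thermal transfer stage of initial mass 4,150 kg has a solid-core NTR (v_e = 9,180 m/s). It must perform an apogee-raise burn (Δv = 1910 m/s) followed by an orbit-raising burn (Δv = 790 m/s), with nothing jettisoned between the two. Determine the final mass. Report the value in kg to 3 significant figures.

final mass ≈ 3090 kg

After the first burn: m = 4150 × exp(−1910/9180.0) = 4150 × 0.81216 = 3,370.46 kg.
After the second burn: m = 3,370.46 × exp(−790/9180.0) = 3,370.46 × 0.91754 = 3,092.53 kg.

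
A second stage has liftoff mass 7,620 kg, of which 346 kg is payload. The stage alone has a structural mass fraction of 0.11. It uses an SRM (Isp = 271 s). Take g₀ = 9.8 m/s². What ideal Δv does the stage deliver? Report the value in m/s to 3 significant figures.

Δv ≈ 5030 m/s

Stage wet mass = m₀ − payload = 7,620 − 346 = 7,274 kg.
Stage dry mass = ε × stage wet mass = 0.11 × 7,274 = 800.14 kg.
Burnout mass m_f = stage dry + payload = 800.14 + 346 = 1,146.14 kg.
v_e = Isp · g₀ = 271 × 9.8 = 2655.8 m/s.
Rocket equation: Δv = v_e · ln(7,620/1,146.14) = 2655.8 × ln(6.648) = 2655.8 × 1.8944 ≈ 5031 m/s.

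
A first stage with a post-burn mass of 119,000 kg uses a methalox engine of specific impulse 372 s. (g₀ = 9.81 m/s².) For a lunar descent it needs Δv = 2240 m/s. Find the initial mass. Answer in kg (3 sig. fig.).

initial mass ≈ 220000 kg

v_e = Isp · g₀ = 372 × 9.81 = 3649.3 m/s.
From the ideal rocket equation, m₀/m_f = exp(Δv / v_e) = exp(2240 / 3649.3) = exp(0.6138) = 1.8475.
m₀ = m_f × 1.8475 = 119,000 × 1.8475 = 219,853 kg.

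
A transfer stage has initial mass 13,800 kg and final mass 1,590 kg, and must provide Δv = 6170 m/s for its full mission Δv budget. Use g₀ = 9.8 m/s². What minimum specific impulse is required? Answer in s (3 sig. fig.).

Isp ≈ 291 s

ln(m₀/m_f) = ln(13800/1590) = ln(8.679) = 2.1609.
By the Tsiolkovsky rocket equation, v_e = Δv / ln(m₀/m_f) = 6170 / 2.1609 = 2855.2 m/s.
Isp = v_e / g₀ = 2855.2 / 9.8 = 291.4 s.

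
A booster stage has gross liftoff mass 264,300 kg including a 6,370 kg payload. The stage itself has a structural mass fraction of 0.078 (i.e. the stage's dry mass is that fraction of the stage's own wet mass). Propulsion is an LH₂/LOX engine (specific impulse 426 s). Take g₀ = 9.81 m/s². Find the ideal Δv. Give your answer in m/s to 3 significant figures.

Δv ≈ 9610 m/s

Stage wet mass = m₀ − payload = 264,300 − 6,370 = 257,930 kg.
Stage dry mass = ε × stage wet mass = 0.078 × 257,930 = 20,118.5 kg.
Burnout mass m_f = stage dry + payload = 20,118.5 + 6,370 = 26,488.5 kg.
v_e = Isp · g₀ = 426 × 9.81 = 4179.1 m/s.
Δv = v_e · ln(264,300/26,488.5) = 4179.1 × ln(9.978) = 4179.1 × 2.3004 ≈ 9613 m/s.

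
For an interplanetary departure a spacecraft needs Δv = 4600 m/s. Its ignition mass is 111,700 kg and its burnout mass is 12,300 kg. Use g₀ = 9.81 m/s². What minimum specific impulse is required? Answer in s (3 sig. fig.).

Isp ≈ 213 s

ln(m₀/m_f) = ln(111700/12300) = ln(9.081) = 2.2062.
Rocket equation: v_e = Δv / ln(m₀/m_f) = 4600 / 2.2062 = 2085.0 m/s.
Isp = v_e / g₀ = 2085.0 / 9.81 = 212.5 s.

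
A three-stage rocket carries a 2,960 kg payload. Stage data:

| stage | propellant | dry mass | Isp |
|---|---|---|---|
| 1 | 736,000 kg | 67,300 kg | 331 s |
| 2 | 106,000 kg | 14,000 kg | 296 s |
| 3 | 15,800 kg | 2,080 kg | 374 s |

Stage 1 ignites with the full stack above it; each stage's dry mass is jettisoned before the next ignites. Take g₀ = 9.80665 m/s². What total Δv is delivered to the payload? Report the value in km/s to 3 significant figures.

Ignition mass of stage 1 = 736,000+67,300 + 106,000+14,000 + 15,800+2,080 + 2,960 = 944,140 kg.
Stage 1: m₀ = 944,140 kg, m_f = 944,140 − 736,000 = 208,140 kg; Δv = 331×9.80665×ln(4.536) = 3246.0×1.5121 ≈ 4908 m/s.
Stage 2: m₀ = 140,840 kg, m_f = 140,840 − 106,000 = 34,840 kg; Δv = 296×9.80665×ln(4.042) = 2902.8×1.3969 ≈ 4055 m/s.
Stage 3: m₀ = 20,840 kg, m_f = 20,840 − 15,800 = 5,040 kg; Δv = 374×9.80665×ln(4.135) = 3667.7×1.4195 ≈ 5206 m/s.
Total Δv = 4908 + 4055 + 5206 = 14169 m/s.

Δv ≈ 14.2 km/s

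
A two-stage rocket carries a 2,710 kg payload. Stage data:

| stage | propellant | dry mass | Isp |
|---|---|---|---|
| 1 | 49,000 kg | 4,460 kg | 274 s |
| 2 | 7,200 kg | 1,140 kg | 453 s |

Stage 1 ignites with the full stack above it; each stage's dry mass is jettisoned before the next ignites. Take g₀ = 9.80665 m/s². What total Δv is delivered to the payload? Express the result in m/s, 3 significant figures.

Ignition mass of stage 1 = 49,000+4,460 + 7,200+1,140 + 2,710 = 64,510 kg.
Stage 1: m₀ = 64,510 kg, m_f = 64,510 − 49,000 = 15,510 kg; Δv = 274×9.80665×ln(4.159) = 2687.0×1.4253 ≈ 3830 m/s.
Stage 2: m₀ = 11,050 kg, m_f = 11,050 − 7,200 = 3,850 kg; Δv = 453×9.80665×ln(2.87) = 4442.4×1.0544 ≈ 4684 m/s.
Total Δv = 3830 + 4684 = 8514 m/s.

Δv ≈ 8510 m/s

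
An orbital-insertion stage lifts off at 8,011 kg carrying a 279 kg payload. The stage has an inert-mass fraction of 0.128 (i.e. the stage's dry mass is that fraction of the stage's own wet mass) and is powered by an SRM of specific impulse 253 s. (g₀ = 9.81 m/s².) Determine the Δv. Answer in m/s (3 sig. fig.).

Δv ≈ 4570 m/s

Stage wet mass = m₀ − payload = 8,011 − 279 = 7,732 kg.
Stage dry mass = ε × stage wet mass = 0.128 × 7,732 = 989.696 kg.
Burnout mass m_f = stage dry + payload = 989.696 + 279 = 1,268.696 kg.
v_e = Isp · g₀ = 253 × 9.81 = 2481.9 m/s.
From the ideal rocket equation, Δv = v_e · ln(8,011/1,268.696) = 2481.9 × ln(6.314) = 2481.9 × 1.8428 ≈ 4574 m/s.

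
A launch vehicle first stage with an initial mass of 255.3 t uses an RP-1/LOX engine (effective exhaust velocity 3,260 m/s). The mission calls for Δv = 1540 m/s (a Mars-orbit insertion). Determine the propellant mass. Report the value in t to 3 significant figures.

propellant mass ≈ 96.1 t

Using Δv = v_e ln(m₀/m_f): m₀/m_f = exp(Δv / v_e) = exp(1540 / 3260.0) = exp(0.4724) = 1.6038.
m_f = 255.3 / 1.6038 = 159.184 t, so propellant = m₀ − m_f = 255.3 − 159.184 = 96.116 t.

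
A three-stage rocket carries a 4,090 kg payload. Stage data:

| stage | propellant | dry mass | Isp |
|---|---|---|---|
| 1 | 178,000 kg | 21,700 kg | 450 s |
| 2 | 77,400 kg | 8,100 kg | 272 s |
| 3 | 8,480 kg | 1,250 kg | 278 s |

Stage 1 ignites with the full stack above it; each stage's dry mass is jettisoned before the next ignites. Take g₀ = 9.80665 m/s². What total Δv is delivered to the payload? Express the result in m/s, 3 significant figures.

Δv ≈ 10600 m/s

Ignition mass of stage 1 = 178,000+21,700 + 77,400+8,100 + 8,480+1,250 + 4,090 = 299,020 kg.
Stage 1: m₀ = 299,020 kg, m_f = 299,020 − 178,000 = 121,020 kg; Δv = 450×9.80665×ln(2.471) = 4413.0×0.9046 ≈ 3992 m/s.
Stage 2: m₀ = 99,320 kg, m_f = 99,320 − 77,400 = 21,920 kg; Δv = 272×9.80665×ln(4.531) = 2667.4×1.5109 ≈ 4030 m/s.
Stage 3: m₀ = 13,820 kg, m_f = 13,820 − 8,480 = 5,340 kg; Δv = 278×9.80665×ln(2.588) = 2726.2×0.9509 ≈ 2592 m/s.
Total Δv = 3992 + 4030 + 2592 = 10614 m/s.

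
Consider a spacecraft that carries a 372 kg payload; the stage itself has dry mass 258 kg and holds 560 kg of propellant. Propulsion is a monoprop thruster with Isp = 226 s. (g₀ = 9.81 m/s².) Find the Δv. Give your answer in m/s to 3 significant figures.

v_e = Isp · g₀ = 226 × 9.81 = 2217.1 m/s.
m₀ = payload + dry + propellant = 372 + 258 + 560 = 1,190 kg.
m_f = payload + dry = 372 + 258 = 630 kg.
Rocket equation: Δv = v_e · ln(m₀/m_f) = 2217.1 × ln(1.889) = 2217.1 × 0.6360 ≈ 1410.0 m/s.

Δv ≈ 1410 m/s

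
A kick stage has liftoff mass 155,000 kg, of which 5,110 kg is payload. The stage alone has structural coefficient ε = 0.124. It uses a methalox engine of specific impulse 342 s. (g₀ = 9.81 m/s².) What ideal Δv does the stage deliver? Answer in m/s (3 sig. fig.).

Stage wet mass = m₀ − payload = 155,000 − 5,110 = 149,890 kg.
Stage dry mass = ε × stage wet mass = 0.124 × 149,890 = 18,586.4 kg.
Burnout mass m_f = stage dry + payload = 18,586.4 + 5,110 = 23,696.4 kg.
v_e = Isp · g₀ = 342 × 9.81 = 3355.0 m/s.
Using Δv = v_e ln(m₀/m_f): Δv = v_e · ln(155,000/23,696.4) = 3355.0 × ln(6.541) = 3355.0 × 1.8781 ≈ 6301 m/s.

Δv ≈ 6300 m/s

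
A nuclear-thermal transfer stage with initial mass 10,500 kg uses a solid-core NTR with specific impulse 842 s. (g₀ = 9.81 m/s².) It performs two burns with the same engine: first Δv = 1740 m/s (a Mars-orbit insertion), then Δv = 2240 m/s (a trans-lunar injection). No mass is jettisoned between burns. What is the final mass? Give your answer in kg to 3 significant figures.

v_e = Isp · g₀ = 842 × 9.81 = 8260.0 m/s.
After the first burn: m = 10500 × exp(−1740/8260.0) = 10500 × 0.81005 = 8,505.53 kg.
After the second burn: m = 8,505.53 × exp(−2240/8260.0) = 8,505.53 × 0.76247 = 6,485.21 kg.

final mass ≈ 6490 kg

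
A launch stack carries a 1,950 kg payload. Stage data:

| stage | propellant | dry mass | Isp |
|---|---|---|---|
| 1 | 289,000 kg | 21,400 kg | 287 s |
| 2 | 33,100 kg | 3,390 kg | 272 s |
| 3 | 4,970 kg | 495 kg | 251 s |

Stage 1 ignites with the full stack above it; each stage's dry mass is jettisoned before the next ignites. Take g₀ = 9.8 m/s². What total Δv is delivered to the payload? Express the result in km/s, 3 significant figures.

Ignition mass of stage 1 = 289,000+21,400 + 33,100+3,390 + 4,970+495 + 1,950 = 354,305 kg.
Stage 1: m₀ = 354,305 kg, m_f = 354,305 − 289,000 = 65,305 kg; Δv = 287×9.8×ln(5.425) = 2812.6×1.6911 ≈ 4756 m/s.
Stage 2: m₀ = 43,905 kg, m_f = 43,905 − 33,100 = 10,805 kg; Δv = 272×9.8×ln(4.063) = 2665.6×1.4020 ≈ 3737 m/s.
Stage 3: m₀ = 7,415 kg, m_f = 7,415 − 4,970 = 2,445 kg; Δv = 251×9.8×ln(3.033) = 2459.8×1.1095 ≈ 2729 m/s.
Total Δv = 4756 + 3737 + 2729 = 11222 m/s.

Δv ≈ 11.2 km/s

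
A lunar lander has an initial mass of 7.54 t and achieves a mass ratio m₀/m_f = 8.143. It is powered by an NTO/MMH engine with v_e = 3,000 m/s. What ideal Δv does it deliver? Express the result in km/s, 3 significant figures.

Using Δv = v_e ln(m₀/m_f): Δv = v_e · ln(8.143) = 3000.0 × 2.0972 ≈ 6291.5 m/s.

Δv ≈ 6.29 km/s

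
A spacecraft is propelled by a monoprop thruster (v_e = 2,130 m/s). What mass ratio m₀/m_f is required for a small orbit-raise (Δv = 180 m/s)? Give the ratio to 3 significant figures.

mass ratio ≈ 1.09

From the ideal rocket equation, m₀/m_f = exp(Δv / v_e) = exp(180 / 2130.0) = exp(0.0845) = 1.0882.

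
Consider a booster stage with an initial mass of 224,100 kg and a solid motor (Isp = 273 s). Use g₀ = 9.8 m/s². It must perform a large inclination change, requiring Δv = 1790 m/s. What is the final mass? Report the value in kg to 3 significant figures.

v_e = Isp · g₀ = 273 × 9.8 = 2675.4 m/s.
By the Tsiolkovsky rocket equation, m₀/m_f = exp(Δv / v_e) = exp(1790 / 2675.4) = exp(0.6691) = 1.9524.
m_f = m₀ / 1.9524 = 224,100 / 1.9524 = 114,782 kg.

final mass ≈ 115000 kg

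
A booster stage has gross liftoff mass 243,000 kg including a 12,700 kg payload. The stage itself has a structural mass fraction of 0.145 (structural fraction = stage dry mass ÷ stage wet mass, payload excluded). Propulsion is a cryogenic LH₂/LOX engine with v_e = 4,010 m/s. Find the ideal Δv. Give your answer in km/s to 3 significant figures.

Stage wet mass = m₀ − payload = 243,000 − 12,700 = 230,300 kg.
Stage dry mass = ε × stage wet mass = 0.145 × 230,300 = 33,393.5 kg.
Burnout mass m_f = stage dry + payload = 33,393.5 + 12,700 = 46,093.5 kg.
From the ideal rocket equation, Δv = v_e · ln(243,000/46,093.5) = 4010.0 × ln(5.272) = 4010.0 × 1.6624 ≈ 6666 m/s.

Δv ≈ 6.67 km/s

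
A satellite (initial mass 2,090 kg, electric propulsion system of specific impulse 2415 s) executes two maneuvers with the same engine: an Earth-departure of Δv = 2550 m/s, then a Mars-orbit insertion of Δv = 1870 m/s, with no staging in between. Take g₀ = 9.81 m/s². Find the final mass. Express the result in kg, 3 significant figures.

v_e = Isp · g₀ = 2415 × 9.81 = 23691.2 m/s.
After the first burn: m = 2090 × exp(−2550/23691.2) = 2090 × 0.89796 = 1,876.74 kg.
After the second burn: m = 1,876.74 × exp(−1870/23691.2) = 1,876.74 × 0.92410 = 1,734.3 kg.

final mass ≈ 1730 kg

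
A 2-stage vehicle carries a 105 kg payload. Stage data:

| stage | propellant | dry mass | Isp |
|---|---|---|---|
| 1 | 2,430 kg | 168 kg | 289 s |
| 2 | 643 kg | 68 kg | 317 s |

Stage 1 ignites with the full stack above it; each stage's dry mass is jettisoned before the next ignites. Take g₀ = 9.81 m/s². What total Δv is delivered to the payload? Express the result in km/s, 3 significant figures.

Ignition mass of stage 1 = 2,430+168 + 643+68 + 105 = 3,414 kg.
Stage 1: m₀ = 3,414 kg, m_f = 3,414 − 2,430 = 984 kg; Δv = 289×9.81×ln(3.47) = 2835.1×1.2440 ≈ 3527 m/s.
Stage 2: m₀ = 816 kg, m_f = 816 − 643 = 173 kg; Δv = 317×9.81×ln(4.717) = 3109.8×1.5511 ≈ 4824 m/s.
Total Δv = 3527 + 4824 = 8351 m/s.

Δv ≈ 8.35 km/s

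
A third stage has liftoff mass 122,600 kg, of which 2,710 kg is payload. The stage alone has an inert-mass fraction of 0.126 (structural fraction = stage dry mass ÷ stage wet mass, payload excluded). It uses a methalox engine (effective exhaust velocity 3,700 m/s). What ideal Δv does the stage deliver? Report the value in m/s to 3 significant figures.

Δv ≈ 7140 m/s

Stage wet mass = m₀ − payload = 122,600 − 2,710 = 119,890 kg.
Stage dry mass = ε × stage wet mass = 0.126 × 119,890 = 15,106.1 kg.
Burnout mass m_f = stage dry + payload = 15,106.1 + 2,710 = 17,816.1 kg.
Using Δv = v_e ln(m₀/m_f): Δv = v_e · ln(122,600/17,816.1) = 3700.0 × ln(6.881) = 3700.0 × 1.9288 ≈ 7137 m/s.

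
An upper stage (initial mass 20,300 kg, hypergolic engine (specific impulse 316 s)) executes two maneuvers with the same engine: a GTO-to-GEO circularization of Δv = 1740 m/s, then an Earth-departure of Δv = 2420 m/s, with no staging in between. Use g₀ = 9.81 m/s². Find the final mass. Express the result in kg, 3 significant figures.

v_e = Isp · g₀ = 316 × 9.81 = 3100.0 m/s.
After the first burn: m = 20300 × exp(−1740/3100.0) = 20300 × 0.57047 = 11,580.5 kg.
After the second burn: m = 11,580.5 × exp(−2420/3100.0) = 11,580.5 × 0.45811 = 5,305.14 kg.

final mass ≈ 5310 kg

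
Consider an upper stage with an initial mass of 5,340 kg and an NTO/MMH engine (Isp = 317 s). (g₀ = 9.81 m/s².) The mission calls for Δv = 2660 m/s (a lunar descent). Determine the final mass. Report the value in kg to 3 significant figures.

v_e = Isp · g₀ = 317 × 9.81 = 3109.8 m/s.
Rocket equation: m₀/m_f = exp(Δv / v_e) = exp(2660 / 3109.8) = exp(0.8554) = 2.3522.
m_f = m₀ / 2.3522 = 5,340 / 2.3522 = 2,270.22 kg.

final mass ≈ 2270 kg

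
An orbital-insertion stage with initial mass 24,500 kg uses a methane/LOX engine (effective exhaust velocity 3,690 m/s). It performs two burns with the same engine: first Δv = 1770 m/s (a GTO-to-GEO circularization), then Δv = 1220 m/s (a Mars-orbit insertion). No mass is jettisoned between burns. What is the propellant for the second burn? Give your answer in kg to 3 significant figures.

propellant for the second burn ≈ 4270 kg

After the first burn: m = 24500 × exp(−1770/3690.0) = 24500 × 0.61898 = 15,165 kg.
After the second burn: m = 15,165 × exp(−1220/3690.0) = 15,165 × 0.71848 = 10,895.7 kg.
Second-burn propellant = 15,165 − 10,895.7 = 4,269.3 kg.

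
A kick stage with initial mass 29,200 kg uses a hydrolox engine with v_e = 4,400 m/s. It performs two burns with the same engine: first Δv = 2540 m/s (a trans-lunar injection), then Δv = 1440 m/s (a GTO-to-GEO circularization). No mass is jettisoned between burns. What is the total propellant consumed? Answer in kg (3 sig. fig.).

total propellant consumed ≈ 17400 kg

After the first burn: m = 29200 × exp(−2540/4400.0) = 29200 × 0.56143 = 16,393.8 kg.
After the second burn: m = 16,393.8 × exp(−1440/4400.0) = 16,393.8 × 0.72089 = 11,818.1 kg.
Total propellant = m₀ − m_final = 29200 − 11,818.1 = 17,381.9 kg.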